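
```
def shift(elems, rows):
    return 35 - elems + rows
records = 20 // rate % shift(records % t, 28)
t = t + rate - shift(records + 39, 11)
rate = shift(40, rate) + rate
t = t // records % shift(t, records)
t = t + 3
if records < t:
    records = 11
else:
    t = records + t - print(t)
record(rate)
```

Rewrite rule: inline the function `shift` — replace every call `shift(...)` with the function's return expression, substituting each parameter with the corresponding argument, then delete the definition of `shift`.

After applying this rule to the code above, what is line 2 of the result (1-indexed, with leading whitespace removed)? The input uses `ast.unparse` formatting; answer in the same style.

Transformed code:
records = 20 // rate % (35 - records % t + 28)
t = t + rate - (35 - (records + 39) + 11)
rate = 35 - 40 + rate + rate
t = t // records % (35 - t + records)
t = t + 3
if records < t:
    records = 11
else:
    t = records + t - print(t)
record(rate)

t = t + rate - (35 - (records + 39) + 11)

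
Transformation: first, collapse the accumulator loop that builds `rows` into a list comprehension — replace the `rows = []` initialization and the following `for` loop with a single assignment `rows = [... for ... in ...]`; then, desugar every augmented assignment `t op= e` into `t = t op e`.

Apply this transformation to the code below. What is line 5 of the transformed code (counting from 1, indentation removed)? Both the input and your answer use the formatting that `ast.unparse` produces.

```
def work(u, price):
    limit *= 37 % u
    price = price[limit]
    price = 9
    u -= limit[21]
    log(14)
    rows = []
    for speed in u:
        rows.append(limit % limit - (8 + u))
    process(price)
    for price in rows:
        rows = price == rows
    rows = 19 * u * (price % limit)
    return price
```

u = u - limit[21]

Transformed code:
def work(u, price):
    limit = limit * (37 % u)
    price = price[limit]
    price = 9
    u = u - limit[21]
    log(14)
    rows = [limit % limit - (8 + u) for speed in u]
    process(price)
    for price in rows:
        rows = price == rows
    rows = 19 * u * (price % limit)
    return price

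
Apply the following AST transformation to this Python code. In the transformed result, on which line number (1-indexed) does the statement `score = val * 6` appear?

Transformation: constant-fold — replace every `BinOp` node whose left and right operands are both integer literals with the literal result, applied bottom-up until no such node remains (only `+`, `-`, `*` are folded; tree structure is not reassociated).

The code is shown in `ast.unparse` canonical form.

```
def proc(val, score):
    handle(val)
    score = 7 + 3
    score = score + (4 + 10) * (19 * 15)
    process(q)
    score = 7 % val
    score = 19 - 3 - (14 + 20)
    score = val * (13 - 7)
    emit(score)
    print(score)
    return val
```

Transformed code:
def proc(val, score):
    handle(val)
    score = 10
    score = score + 3990
    process(q)
    score = 7 % val
    score = -18
    score = val * 6
    emit(score)
    print(score)
    return val

8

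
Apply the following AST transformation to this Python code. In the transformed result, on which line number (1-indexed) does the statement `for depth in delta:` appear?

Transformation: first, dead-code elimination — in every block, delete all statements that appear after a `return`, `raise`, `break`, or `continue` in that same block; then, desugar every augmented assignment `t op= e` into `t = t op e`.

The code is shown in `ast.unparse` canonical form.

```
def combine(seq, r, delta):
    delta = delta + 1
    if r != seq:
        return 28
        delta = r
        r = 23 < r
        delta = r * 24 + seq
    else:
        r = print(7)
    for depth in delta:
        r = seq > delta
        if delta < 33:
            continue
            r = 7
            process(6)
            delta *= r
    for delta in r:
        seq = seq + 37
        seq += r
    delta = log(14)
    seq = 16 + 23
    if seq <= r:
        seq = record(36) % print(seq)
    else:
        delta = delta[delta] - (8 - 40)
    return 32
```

7

Transformed code:
def combine(seq, r, delta):
    delta = delta + 1
    if r != seq:
        return 28
    else:
        r = print(7)
    for depth in delta:
        r = seq > delta
        if delta < 33:
            continue
    for delta in r:
        seq = seq + 37
        seq = seq + r
    delta = log(14)
    seq = 16 + 23
    if seq <= r:
        seq = record(36) % print(seq)
    else:
        delta = delta[delta] - (8 - 40)
    return 32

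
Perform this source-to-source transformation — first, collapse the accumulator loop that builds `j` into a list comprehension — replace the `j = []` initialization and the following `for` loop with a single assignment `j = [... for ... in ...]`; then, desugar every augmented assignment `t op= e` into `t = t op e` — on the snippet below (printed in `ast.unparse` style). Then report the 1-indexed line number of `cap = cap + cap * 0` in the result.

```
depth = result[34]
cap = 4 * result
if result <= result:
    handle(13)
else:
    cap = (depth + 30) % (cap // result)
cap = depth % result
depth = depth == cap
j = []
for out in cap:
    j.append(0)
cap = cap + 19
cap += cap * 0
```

Transformed code:
depth = result[34]
cap = 4 * result
if result <= result:
    handle(13)
else:
    cap = (depth + 30) % (cap // result)
cap = depth % result
depth = depth == cap
j = [0 for out in cap]
cap = cap + 19
cap = cap + cap * 0

11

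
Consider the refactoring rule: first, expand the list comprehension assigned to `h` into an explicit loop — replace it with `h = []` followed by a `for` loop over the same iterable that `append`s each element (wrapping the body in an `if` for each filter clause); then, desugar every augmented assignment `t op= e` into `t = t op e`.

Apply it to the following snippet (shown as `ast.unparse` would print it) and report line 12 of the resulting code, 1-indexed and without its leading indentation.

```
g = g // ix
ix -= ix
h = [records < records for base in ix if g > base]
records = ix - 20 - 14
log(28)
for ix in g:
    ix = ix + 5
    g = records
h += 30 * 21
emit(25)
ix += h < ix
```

Transformed code:
g = g // ix
ix = ix - ix
h = []
for base in ix:
    if g > base:
        h.append(records < records)
records = ix - 20 - 14
log(28)
for ix in g:
    ix = ix + 5
    g = records
h = h + 30 * 21
emit(25)
ix = ix + (h < ix)

h = h + 30 * 21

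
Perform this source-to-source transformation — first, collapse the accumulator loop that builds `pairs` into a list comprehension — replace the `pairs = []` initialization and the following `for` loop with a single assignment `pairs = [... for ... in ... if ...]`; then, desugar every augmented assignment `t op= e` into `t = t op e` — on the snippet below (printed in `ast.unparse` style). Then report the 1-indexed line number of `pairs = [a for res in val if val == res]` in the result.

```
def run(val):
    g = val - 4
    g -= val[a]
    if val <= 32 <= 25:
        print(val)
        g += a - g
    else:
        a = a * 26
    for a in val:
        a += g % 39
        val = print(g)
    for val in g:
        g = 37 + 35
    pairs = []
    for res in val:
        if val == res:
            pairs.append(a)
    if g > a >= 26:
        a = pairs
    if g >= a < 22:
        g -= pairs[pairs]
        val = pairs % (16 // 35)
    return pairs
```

Transformed code:
def run(val):
    g = val - 4
    g = g - val[a]
    if val <= 32 <= 25:
        print(val)
        g = g + (a - g)
    else:
        a = a * 26
    for a in val:
        a = a + g % 39
        val = print(g)
    for val in g:
        g = 37 + 35
    pairs = [a for res in val if val == res]
    if g > a >= 26:
        a = pairs
    if g >= a < 22:
        g = g - pairs[pairs]
        val = pairs % (16 // 35)
    return pairs

14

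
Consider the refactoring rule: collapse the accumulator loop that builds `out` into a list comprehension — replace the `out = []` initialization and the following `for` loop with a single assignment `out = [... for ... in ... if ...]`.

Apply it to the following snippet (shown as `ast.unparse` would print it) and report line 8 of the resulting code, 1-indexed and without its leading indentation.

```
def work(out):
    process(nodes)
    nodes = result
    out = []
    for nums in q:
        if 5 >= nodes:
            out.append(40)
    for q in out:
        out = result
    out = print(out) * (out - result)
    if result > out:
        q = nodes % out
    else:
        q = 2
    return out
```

if result > out:

Transformed code:
def work(out):
    process(nodes)
    nodes = result
    out = [40 for nums in q if 5 >= nodes]
    for q in out:
        out = result
    out = print(out) * (out - result)
    if result > out:
        q = nodes % out
    else:
        q = 2
    return out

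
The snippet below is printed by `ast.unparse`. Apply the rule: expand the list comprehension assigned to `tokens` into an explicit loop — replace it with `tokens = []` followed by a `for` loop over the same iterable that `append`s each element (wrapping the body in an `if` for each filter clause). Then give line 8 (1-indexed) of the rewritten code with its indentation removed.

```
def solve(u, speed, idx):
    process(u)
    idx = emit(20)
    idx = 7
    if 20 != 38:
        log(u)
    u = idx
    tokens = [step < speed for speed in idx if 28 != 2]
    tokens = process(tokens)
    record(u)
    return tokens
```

Transformed code:
def solve(u, speed, idx):
    process(u)
    idx = emit(20)
    idx = 7
    if 20 != 38:
        log(u)
    u = idx
    tokens = []
    for speed in idx:
        if 28 != 2:
            tokens.append(step < speed)
    tokens = process(tokens)
    record(u)
    return tokens

tokens = []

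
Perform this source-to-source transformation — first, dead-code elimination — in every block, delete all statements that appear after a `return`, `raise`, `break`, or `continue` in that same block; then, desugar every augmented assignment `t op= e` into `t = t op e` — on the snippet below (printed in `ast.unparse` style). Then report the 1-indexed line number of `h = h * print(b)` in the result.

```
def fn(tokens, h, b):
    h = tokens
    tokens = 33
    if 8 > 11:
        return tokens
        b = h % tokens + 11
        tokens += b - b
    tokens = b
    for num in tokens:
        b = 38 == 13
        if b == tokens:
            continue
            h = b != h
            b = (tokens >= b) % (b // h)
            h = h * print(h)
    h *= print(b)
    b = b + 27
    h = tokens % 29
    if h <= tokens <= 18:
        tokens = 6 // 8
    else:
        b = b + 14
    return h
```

11

Transformed code:
def fn(tokens, h, b):
    h = tokens
    tokens = 33
    if 8 > 11:
        return tokens
    tokens = b
    for num in tokens:
        b = 38 == 13
        if b == tokens:
            continue
    h = h * print(b)
    b = b + 27
    h = tokens % 29
    if h <= tokens <= 18:
        tokens = 6 // 8
    else:
        b = b + 14
    return h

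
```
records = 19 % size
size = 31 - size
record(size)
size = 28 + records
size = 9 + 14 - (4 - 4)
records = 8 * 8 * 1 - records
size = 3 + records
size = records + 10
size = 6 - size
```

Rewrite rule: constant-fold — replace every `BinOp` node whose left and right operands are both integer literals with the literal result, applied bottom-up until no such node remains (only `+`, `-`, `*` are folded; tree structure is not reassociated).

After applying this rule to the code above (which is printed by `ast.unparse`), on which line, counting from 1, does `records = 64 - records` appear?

Transformed code:
records = 19 % size
size = 31 - size
record(size)
size = 28 + records
size = 23
records = 64 - records
size = 3 + records
size = records + 10
size = 6 - size

6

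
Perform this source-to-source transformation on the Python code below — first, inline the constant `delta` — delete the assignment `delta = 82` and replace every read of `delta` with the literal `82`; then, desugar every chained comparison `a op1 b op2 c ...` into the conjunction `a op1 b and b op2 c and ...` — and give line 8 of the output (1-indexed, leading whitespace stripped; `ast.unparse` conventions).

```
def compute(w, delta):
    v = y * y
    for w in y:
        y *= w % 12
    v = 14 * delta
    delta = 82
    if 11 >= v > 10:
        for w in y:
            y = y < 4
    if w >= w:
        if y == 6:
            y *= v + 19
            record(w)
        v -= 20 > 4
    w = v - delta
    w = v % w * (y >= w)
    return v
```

y = y < 4

Transformed code:
def compute(w, delta):
    v = y * y
    for w in y:
        y *= w % 12
    v = 14 * 82
    if 11 >= v and v > 10:
        for w in y:
            y = y < 4
    if w >= w:
        if y == 6:
            y *= v + 19
            record(w)
        v -= 20 > 4
    w = v - 82
    w = v % w * (y >= w)
    return v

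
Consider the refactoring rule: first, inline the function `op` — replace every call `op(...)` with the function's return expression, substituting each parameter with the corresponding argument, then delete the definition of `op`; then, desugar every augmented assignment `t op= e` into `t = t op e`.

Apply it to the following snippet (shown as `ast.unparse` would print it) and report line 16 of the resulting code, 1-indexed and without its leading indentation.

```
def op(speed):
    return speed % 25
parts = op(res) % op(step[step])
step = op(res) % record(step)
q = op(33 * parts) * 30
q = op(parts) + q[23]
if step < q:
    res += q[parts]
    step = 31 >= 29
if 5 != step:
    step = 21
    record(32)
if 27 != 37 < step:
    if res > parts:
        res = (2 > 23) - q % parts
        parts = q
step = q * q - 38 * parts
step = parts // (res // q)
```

Transformed code:
parts = res % 25 % (step[step] % 25)
step = res % 25 % record(step)
q = 33 * parts % 25 * 30
q = parts % 25 + q[23]
if step < q:
    res = res + q[parts]
    step = 31 >= 29
if 5 != step:
    step = 21
    record(32)
if 27 != 37 < step:
    if res > parts:
        res = (2 > 23) - q % parts
        parts = q
step = q * q - 38 * parts
step = parts // (res // q)

step = parts // (res // q)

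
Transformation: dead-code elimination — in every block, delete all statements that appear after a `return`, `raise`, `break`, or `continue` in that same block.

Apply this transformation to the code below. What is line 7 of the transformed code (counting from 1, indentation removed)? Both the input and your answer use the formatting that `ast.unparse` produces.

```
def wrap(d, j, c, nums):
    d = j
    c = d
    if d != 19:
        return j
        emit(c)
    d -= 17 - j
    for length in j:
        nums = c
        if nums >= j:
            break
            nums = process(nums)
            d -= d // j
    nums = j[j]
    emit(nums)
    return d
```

Transformed code:
def wrap(d, j, c, nums):
    d = j
    c = d
    if d != 19:
        return j
    d -= 17 - j
    for length in j:
        nums = c
        if nums >= j:
            break
    nums = j[j]
    emit(nums)
    return d

for length in j:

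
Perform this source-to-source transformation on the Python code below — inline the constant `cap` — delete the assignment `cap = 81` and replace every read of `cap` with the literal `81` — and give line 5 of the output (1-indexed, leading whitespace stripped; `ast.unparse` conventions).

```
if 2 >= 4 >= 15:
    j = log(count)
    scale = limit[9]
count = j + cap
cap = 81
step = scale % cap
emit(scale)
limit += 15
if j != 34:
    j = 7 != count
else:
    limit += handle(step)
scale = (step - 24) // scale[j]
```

Transformed code:
if 2 >= 4 >= 15:
    j = log(count)
    scale = limit[9]
count = j + 81
step = scale % 81
emit(scale)
limit += 15
if j != 34:
    j = 7 != count
else:
    limit += handle(step)
scale = (step - 24) // scale[j]

step = scale % 81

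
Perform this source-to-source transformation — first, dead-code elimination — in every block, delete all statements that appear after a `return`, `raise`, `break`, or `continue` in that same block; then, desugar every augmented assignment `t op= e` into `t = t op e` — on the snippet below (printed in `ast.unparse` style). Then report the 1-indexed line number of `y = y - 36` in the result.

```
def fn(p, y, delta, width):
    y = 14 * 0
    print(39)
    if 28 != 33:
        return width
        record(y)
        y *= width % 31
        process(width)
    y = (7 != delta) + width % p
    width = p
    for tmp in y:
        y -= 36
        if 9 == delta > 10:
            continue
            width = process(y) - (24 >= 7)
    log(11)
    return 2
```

Transformed code:
def fn(p, y, delta, width):
    y = 14 * 0
    print(39)
    if 28 != 33:
        return width
    y = (7 != delta) + width % p
    width = p
    for tmp in y:
        y = y - 36
        if 9 == delta > 10:
            continue
    log(11)
    return 2

9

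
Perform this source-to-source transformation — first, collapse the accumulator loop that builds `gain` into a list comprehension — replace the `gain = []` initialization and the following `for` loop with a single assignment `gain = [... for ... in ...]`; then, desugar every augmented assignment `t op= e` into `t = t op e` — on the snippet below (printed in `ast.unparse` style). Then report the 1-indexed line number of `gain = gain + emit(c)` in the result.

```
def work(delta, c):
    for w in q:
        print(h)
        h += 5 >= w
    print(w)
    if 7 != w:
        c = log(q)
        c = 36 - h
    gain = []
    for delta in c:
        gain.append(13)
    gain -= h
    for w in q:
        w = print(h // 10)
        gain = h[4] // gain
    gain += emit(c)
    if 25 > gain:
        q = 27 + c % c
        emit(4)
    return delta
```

Transformed code:
def work(delta, c):
    for w in q:
        print(h)
        h = h + (5 >= w)
    print(w)
    if 7 != w:
        c = log(q)
        c = 36 - h
    gain = [13 for delta in c]
    gain = gain - h
    for w in q:
        w = print(h // 10)
        gain = h[4] // gain
    gain = gain + emit(c)
    if 25 > gain:
        q = 27 + c % c
        emit(4)
    return delta

14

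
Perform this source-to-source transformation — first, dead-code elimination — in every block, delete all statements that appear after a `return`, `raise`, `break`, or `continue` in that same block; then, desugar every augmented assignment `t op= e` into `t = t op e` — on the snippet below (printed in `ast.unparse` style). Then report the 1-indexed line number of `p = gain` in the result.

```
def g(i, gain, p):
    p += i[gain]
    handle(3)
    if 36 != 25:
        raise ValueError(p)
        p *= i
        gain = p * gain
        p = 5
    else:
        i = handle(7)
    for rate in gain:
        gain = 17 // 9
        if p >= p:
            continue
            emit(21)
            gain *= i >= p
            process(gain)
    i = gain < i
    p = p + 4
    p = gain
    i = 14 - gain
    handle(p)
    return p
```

Transformed code:
def g(i, gain, p):
    p = p + i[gain]
    handle(3)
    if 36 != 25:
        raise ValueError(p)
    else:
        i = handle(7)
    for rate in gain:
        gain = 17 // 9
        if p >= p:
            continue
    i = gain < i
    p = p + 4
    p = gain
    i = 14 - gain
    handle(p)
    return p

14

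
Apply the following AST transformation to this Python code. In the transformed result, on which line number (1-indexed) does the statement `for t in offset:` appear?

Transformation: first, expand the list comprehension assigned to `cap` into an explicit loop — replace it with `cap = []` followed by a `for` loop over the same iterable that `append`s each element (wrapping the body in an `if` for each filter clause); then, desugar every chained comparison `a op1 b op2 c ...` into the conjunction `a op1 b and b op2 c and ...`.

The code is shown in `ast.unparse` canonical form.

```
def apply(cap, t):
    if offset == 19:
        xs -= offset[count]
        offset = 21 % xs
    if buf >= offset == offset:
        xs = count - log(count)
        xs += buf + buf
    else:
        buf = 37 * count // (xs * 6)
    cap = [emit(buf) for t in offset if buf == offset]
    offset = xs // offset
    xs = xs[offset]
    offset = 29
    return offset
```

Transformed code:
def apply(cap, t):
    if offset == 19:
        xs -= offset[count]
        offset = 21 % xs
    if buf >= offset and offset == offset:
        xs = count - log(count)
        xs += buf + buf
    else:
        buf = 37 * count // (xs * 6)
    cap = []
    for t in offset:
        if buf == offset:
            cap.append(emit(buf))
    offset = xs // offset
    xs = xs[offset]
    offset = 29
    return offset

11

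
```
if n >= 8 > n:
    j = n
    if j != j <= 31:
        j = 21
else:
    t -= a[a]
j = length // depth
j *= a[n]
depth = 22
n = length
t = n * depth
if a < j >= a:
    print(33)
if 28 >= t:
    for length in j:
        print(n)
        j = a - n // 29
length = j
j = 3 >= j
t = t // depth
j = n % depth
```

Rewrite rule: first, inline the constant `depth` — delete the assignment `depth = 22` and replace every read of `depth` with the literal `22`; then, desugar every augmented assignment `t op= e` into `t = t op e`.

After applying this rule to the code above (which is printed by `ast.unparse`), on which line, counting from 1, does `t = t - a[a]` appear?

6

Transformed code:
if n >= 8 > n:
    j = n
    if j != j <= 31:
        j = 21
else:
    t = t - a[a]
j = length // 22
j = j * a[n]
n = length
t = n * 22
if a < j >= a:
    print(33)
if 28 >= t:
    for length in j:
        print(n)
        j = a - n // 29
length = j
j = 3 >= j
t = t // 22
j = n % 22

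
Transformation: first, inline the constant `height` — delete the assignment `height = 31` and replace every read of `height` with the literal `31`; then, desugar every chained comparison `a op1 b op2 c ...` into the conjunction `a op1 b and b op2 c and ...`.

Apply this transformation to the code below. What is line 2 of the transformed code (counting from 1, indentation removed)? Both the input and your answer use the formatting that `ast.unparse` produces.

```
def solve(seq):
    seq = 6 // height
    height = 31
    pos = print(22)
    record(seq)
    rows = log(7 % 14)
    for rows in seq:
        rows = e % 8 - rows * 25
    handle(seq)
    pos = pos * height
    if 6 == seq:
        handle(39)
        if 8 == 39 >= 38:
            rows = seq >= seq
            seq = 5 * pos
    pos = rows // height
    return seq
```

Transformed code:
def solve(seq):
    seq = 6 // 31
    pos = print(22)
    record(seq)
    rows = log(7 % 14)
    for rows in seq:
        rows = e % 8 - rows * 25
    handle(seq)
    pos = pos * 31
    if 6 == seq:
        handle(39)
        if 8 == 39 and 39 >= 38:
            rows = seq >= seq
            seq = 5 * pos
    pos = rows // 31
    return seq

seq = 6 // 31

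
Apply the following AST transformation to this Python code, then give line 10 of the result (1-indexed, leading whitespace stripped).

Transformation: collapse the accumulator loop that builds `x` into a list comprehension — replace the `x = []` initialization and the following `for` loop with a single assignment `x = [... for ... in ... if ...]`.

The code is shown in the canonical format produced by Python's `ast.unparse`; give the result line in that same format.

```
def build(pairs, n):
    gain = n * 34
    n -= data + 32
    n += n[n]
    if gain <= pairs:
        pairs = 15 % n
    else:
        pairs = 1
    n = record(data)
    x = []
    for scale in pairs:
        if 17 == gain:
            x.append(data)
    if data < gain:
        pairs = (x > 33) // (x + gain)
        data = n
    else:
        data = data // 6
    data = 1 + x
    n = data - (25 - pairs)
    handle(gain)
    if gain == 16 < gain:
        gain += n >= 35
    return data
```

x = [data for scale in pairs if 17 == gain]

Transformed code:
def build(pairs, n):
    gain = n * 34
    n -= data + 32
    n += n[n]
    if gain <= pairs:
        pairs = 15 % n
    else:
        pairs = 1
    n = record(data)
    x = [data for scale in pairs if 17 == gain]
    if data < gain:
        pairs = (x > 33) // (x + gain)
        data = n
    else:
        data = data // 6
    data = 1 + x
    n = data - (25 - pairs)
    handle(gain)
    if gain == 16 < gain:
        gain += n >= 35
    return data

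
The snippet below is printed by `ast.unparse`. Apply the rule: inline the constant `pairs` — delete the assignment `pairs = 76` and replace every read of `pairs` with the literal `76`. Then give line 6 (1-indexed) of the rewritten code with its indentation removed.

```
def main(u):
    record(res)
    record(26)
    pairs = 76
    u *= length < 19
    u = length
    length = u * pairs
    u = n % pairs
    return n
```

length = u * 76

Transformed code:
def main(u):
    record(res)
    record(26)
    u *= length < 19
    u = length
    length = u * 76
    u = n % 76
    return n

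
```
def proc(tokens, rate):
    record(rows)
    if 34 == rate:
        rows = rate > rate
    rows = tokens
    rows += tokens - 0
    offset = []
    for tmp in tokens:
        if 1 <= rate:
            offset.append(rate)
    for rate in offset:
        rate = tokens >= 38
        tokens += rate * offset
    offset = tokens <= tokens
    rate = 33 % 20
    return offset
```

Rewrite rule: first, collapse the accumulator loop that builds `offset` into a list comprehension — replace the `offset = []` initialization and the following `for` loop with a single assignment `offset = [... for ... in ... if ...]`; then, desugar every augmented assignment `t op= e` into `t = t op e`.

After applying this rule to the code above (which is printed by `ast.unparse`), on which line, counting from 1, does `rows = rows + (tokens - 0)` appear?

Transformed code:
def proc(tokens, rate):
    record(rows)
    if 34 == rate:
        rows = rate > rate
    rows = tokens
    rows = rows + (tokens - 0)
    offset = [rate for tmp in tokens if 1 <= rate]
    for rate in offset:
        rate = tokens >= 38
        tokens = tokens + rate * offset
    offset = tokens <= tokens
    rate = 33 % 20
    return offset

6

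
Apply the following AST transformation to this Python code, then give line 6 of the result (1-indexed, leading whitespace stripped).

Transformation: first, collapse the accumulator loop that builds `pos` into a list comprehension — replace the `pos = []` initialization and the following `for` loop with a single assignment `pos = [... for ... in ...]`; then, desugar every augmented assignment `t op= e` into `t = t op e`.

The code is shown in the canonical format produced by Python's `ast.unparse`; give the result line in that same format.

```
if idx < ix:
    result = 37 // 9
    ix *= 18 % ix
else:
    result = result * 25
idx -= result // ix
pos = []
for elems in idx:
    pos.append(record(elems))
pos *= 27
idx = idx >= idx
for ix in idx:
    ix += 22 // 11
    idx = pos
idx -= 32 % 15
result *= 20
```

idx = idx - result // ix

Transformed code:
if idx < ix:
    result = 37 // 9
    ix = ix * (18 % ix)
else:
    result = result * 25
idx = idx - result // ix
pos = [record(elems) for elems in idx]
pos = pos * 27
idx = idx >= idx
for ix in idx:
    ix = ix + 22 // 11
    idx = pos
idx = idx - 32 % 15
result = result * 20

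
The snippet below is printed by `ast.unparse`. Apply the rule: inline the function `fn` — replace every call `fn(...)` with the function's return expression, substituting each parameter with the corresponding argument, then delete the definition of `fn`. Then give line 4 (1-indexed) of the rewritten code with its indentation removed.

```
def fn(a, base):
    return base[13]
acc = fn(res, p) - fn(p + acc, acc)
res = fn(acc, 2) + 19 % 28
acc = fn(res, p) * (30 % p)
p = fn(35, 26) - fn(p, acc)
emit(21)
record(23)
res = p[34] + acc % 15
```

p = 26[13] - acc[13]

Transformed code:
acc = p[13] - acc[13]
res = 2[13] + 19 % 28
acc = p[13] * (30 % p)
p = 26[13] - acc[13]
emit(21)
record(23)
res = p[34] + acc % 15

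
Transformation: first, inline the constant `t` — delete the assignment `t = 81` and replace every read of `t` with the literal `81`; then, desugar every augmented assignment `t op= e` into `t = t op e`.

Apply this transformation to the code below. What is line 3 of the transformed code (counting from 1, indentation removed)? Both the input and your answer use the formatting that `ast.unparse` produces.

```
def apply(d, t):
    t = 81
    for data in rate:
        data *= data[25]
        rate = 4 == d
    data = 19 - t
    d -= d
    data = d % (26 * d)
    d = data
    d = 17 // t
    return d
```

Transformed code:
def apply(d, t):
    for data in rate:
        data = data * data[25]
        rate = 4 == d
    data = 19 - 81
    d = d - d
    data = d % (26 * d)
    d = data
    d = 17 // 81
    return d

data = data * data[25]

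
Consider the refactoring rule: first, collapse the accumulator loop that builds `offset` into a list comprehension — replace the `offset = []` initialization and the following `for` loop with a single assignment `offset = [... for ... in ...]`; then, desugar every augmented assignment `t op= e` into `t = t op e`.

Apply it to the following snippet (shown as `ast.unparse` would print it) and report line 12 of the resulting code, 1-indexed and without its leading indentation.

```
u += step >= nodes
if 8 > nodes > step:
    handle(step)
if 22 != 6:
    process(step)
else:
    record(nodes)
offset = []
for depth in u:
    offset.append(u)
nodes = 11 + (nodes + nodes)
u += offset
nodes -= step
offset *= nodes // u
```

Transformed code:
u = u + (step >= nodes)
if 8 > nodes > step:
    handle(step)
if 22 != 6:
    process(step)
else:
    record(nodes)
offset = [u for depth in u]
nodes = 11 + (nodes + nodes)
u = u + offset
nodes = nodes - step
offset = offset * (nodes // u)

offset = offset * (nodes // u)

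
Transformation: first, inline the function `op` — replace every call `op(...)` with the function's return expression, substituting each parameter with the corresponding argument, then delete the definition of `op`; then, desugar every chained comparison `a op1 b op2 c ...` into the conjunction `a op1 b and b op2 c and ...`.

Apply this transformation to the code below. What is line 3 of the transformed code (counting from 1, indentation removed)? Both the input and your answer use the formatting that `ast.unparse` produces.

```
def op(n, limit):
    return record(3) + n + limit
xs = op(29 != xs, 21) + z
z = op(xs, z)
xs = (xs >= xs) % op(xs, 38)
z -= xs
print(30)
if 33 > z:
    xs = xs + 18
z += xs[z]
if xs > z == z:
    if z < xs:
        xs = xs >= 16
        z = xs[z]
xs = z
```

Transformed code:
xs = record(3) + (29 != xs) + 21 + z
z = record(3) + xs + z
xs = (xs >= xs) % (record(3) + xs + 38)
z -= xs
print(30)
if 33 > z:
    xs = xs + 18
z += xs[z]
if xs > z and z == z:
    if z < xs:
        xs = xs >= 16
        z = xs[z]
xs = z

xs = (xs >= xs) % (record(3) + xs + 38)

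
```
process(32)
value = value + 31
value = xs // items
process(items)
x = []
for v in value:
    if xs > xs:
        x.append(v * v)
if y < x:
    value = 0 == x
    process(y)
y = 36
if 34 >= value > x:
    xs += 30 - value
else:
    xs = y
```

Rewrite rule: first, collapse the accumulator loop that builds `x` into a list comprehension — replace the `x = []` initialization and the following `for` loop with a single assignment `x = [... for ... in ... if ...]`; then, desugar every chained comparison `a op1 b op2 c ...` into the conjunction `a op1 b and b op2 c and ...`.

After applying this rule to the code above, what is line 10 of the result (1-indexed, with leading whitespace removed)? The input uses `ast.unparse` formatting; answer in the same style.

if 34 >= value and value > x:

Transformed code:
process(32)
value = value + 31
value = xs // items
process(items)
x = [v * v for v in value if xs > xs]
if y < x:
    value = 0 == x
    process(y)
y = 36
if 34 >= value and value > x:
    xs += 30 - value
else:
    xs = y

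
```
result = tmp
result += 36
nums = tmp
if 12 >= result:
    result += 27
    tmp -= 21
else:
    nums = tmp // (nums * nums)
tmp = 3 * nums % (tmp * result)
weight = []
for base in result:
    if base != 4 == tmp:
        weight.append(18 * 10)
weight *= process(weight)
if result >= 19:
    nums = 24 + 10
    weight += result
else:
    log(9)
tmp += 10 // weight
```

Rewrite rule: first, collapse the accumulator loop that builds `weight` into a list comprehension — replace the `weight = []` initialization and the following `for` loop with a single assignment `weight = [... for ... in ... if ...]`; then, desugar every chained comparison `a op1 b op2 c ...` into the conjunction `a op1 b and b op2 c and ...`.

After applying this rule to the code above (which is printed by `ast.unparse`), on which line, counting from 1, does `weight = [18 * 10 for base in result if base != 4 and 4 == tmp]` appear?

Transformed code:
result = tmp
result += 36
nums = tmp
if 12 >= result:
    result += 27
    tmp -= 21
else:
    nums = tmp // (nums * nums)
tmp = 3 * nums % (tmp * result)
weight = [18 * 10 for base in result if base != 4 and 4 == tmp]
weight *= process(weight)
if result >= 19:
    nums = 24 + 10
    weight += result
else:
    log(9)
tmp += 10 // weight

10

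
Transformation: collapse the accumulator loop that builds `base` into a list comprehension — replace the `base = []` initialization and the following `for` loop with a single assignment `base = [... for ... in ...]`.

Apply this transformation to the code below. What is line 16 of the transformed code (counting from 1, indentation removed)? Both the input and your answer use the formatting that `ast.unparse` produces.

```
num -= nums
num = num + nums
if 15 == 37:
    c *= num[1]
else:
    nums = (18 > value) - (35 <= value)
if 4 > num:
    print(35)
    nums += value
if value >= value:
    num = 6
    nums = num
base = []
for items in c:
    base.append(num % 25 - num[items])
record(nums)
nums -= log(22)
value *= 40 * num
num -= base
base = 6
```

Transformed code:
num -= nums
num = num + nums
if 15 == 37:
    c *= num[1]
else:
    nums = (18 > value) - (35 <= value)
if 4 > num:
    print(35)
    nums += value
if value >= value:
    num = 6
    nums = num
base = [num % 25 - num[items] for items in c]
record(nums)
nums -= log(22)
value *= 40 * num
num -= base
base = 6

value *= 40 * num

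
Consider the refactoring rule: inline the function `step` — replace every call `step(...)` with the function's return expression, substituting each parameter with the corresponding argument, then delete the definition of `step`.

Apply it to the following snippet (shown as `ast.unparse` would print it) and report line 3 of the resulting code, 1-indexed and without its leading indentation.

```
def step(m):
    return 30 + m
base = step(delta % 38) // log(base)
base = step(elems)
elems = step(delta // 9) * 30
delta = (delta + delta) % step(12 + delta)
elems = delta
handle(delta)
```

elems = (30 + delta // 9) * 30

Transformed code:
base = (30 + delta % 38) // log(base)
base = 30 + elems
elems = (30 + delta // 9) * 30
delta = (delta + delta) % (30 + (12 + delta))
elems = delta
handle(delta)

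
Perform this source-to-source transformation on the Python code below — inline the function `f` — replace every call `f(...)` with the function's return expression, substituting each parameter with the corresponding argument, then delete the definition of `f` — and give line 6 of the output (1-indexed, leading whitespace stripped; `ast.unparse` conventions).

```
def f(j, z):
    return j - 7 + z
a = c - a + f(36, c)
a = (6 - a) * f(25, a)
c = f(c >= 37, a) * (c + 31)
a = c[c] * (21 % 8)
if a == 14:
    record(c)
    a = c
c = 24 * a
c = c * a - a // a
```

Transformed code:
a = c - a + (36 - 7 + c)
a = (6 - a) * (25 - 7 + a)
c = ((c >= 37) - 7 + a) * (c + 31)
a = c[c] * (21 % 8)
if a == 14:
    record(c)
    a = c
c = 24 * a
c = c * a - a // a

record(c)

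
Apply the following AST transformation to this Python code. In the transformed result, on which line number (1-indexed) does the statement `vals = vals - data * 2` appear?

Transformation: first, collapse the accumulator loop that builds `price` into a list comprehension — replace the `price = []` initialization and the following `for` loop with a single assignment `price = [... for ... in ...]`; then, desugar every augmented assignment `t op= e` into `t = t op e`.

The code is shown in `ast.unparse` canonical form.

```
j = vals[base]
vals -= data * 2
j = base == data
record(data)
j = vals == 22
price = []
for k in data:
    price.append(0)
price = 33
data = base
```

Transformed code:
j = vals[base]
vals = vals - data * 2
j = base == data
record(data)
j = vals == 22
price = [0 for k in data]
price = 33
data = base

2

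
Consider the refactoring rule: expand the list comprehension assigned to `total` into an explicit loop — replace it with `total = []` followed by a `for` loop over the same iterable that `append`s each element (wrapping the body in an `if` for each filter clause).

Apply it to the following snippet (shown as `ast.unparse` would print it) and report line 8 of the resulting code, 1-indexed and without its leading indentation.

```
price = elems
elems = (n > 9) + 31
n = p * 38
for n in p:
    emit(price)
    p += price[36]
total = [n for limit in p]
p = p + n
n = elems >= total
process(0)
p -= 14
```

for limit in p:

Transformed code:
price = elems
elems = (n > 9) + 31
n = p * 38
for n in p:
    emit(price)
    p += price[36]
total = []
for limit in p:
    total.append(n)
p = p + n
n = elems >= total
process(0)
p -= 14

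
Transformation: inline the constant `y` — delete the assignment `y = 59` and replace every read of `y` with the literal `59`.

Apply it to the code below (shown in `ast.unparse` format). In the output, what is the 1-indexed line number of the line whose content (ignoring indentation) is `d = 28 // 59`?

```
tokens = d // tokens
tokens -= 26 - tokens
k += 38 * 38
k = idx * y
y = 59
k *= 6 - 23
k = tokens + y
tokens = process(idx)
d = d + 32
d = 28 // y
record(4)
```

Transformed code:
tokens = d // tokens
tokens -= 26 - tokens
k += 38 * 38
k = idx * 59
k *= 6 - 23
k = tokens + 59
tokens = process(idx)
d = d + 32
d = 28 // 59
record(4)

9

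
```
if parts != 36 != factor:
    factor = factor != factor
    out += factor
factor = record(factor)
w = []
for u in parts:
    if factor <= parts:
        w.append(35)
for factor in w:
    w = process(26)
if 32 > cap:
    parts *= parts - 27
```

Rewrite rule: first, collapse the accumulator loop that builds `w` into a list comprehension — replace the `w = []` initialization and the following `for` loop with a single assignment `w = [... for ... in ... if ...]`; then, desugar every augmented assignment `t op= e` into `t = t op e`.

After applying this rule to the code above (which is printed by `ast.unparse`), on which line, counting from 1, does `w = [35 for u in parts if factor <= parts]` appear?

5

Transformed code:
if parts != 36 != factor:
    factor = factor != factor
    out = out + factor
factor = record(factor)
w = [35 for u in parts if factor <= parts]
for factor in w:
    w = process(26)
if 32 > cap:
    parts = parts * (parts - 27)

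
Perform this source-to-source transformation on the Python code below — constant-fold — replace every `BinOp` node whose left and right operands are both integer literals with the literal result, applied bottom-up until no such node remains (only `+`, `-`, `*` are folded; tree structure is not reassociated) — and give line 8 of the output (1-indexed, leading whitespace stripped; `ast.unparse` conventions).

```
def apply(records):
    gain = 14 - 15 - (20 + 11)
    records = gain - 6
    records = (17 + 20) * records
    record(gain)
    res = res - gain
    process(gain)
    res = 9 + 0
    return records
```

Transformed code:
def apply(records):
    gain = -32
    records = gain - 6
    records = 37 * records
    record(gain)
    res = res - gain
    process(gain)
    res = 9
    return records

res = 9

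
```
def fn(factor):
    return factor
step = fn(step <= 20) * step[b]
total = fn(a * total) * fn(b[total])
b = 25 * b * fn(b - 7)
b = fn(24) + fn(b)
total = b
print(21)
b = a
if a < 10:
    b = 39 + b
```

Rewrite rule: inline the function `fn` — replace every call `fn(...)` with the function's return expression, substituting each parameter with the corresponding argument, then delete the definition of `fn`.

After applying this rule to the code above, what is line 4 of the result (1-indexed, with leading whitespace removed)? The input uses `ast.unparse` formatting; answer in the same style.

Transformed code:
step = (step <= 20) * step[b]
total = a * total * b[total]
b = 25 * b * (b - 7)
b = 24 + b
total = b
print(21)
b = a
if a < 10:
    b = 39 + b

b = 24 + b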